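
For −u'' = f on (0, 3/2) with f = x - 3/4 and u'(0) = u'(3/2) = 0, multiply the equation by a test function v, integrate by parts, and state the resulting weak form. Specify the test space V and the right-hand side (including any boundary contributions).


V = H^1(0, 3/2) (no boundary constraint on v; u is determined up to an additive constant); weak form: ∫_0^3/2 u'v' dx = ∫_0^3/2 (x - 3/4) v dx for all v ∈ V.

Multiply both sides by a test function v and integrate from 0 to 3/2:
  ∫_0^3/2 −u''(x) v(x) dx = ∫_0^3/2 f(x) v(x) dx.
Integrate the LHS by parts once:
  ∫_0^3/2 −u'' v dx = −[u'(x) v(x)]_0^3/2 + ∫_0^3/2 u'(x) v'(x) dx.
Thus ∫_0^3/2 u'(x) v'(x) dx = ∫_0^3/2 f(x) v(x) dx + [u'(x) v(x)]_0^3/2.
Choose V so that boundary terms are either known or forced to vanish.
u has homogeneous Neumann: u'(0) = u'(3/2) = 0. So [u' v]_0^3/2 = 0·v(3/2) − 0·v(0) = 0 for any v; take V = H^1(0, 3/2).
Weak formulation: find u (satisfying any essential BC) such that ∫_0^3/2 u'(x) v'(x) dx = ∫_0^3/2 f v dx for all v ∈ V (homogeneous Neumann, so boundary terms vanish).
Substituting f(x) = x - 3/4, the right-hand side is ∫_0^3/2 (x - 3/4) v dx.
Compatibility check (pure Neumann): taking v ≡ 1 ∈ V gives 0 = ∫_0^3/2 f dx + (0) − (0), i.e. ∫_0^3/2 f dx must equal u'(0) − u'(3/2) = 0. Indeed ∫_0^3/2 (x - 3/4) dx = 0, so the data are compatible. The solution is then unique only up to an additive constant (fix it e.g. by requiring ∫_0^3/2 u dx = 0).


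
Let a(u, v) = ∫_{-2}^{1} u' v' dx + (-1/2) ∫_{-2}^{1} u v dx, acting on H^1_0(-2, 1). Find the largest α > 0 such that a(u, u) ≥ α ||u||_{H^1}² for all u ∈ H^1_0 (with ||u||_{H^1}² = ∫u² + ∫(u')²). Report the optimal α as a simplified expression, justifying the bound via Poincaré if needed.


α = (-9/2 + π^2)/(9 + π^2)

Coercivity of a(·,·) on H^1_0(-2, 1) means a(u, u) ≥ α ||u||_{H^1}² for every u ∈ H^1_0.
The interval has length L = 3, and Poincaré/coercivity depend only on L. Here a(u, u) = ∫(u')² + (-1/2)·∫u².
Here c = -1/2 < 0 with |c| < (π/L)² = π^2/9, so coercivity still holds. The condition a(u,u) ≥ α||u||_{H^1}² reads (1−α)∫(u')² ≥ (α−c)∫u². Any admissible α is ≤ 1 (rapidly oscillating u have ∫u²/∫(u')² → 0), and α = 1 would force 0 ≥ (1−c)∫u², impossible since c < 1; so 1−α > 0. By the sharp Poincaré inequality on H^1_0 of an interval of length L, ∫(u')² ≥ (π/L)²∫u² with equality for the first sine mode sin(π(x−x₀)/L) (x₀ the left endpoint), so the inequality holds for all u iff (1−α)(π/L)² ≥ α − c, i.e. α ≤ ((π/L)² + c)/((π/L)² + 1) = (1 + c(L/π)²)/(1 + (L/π)²). (Direct route, valid since c ≤ 0: Poincaré gives c∫u² ≥ c(L/π)²∫(u')², so a(u,u) ≥ (1 + c(L/π)²)∫(u')², while ||u||_{H^1}² ≤ (1 + (L/π)²)∫(u')²; dividing yields the same α.) With (π/L)² = π^2/9 and c = -1/2, the largest admissible constant is α = ((π/L)² + c)/((π/L)² + 1).
Simplifying, α = (-9/2 + π^2)/(9 + π^2).


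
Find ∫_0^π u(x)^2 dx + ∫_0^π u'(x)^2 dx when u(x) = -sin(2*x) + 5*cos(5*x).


||u||_{H^1(0,π)}^2 = 1040/21 + 655*π/2

u'(x) = -25*sin(5*x) - 2*cos(2*x).
Expand u² and (u')² and integrate term by term on (0, π), using: for integers n ≥ 1, ∫_0^π sin²(nx) dx = ∫_0^π cos²(nx) dx = π/2; for n ≠ n', ∫_0^π sin(nx)sin(n'x) dx = ∫_0^π cos(nx)cos(n'x) dx = 0; and by product-to-sum, ∫_0^π sin(nx)cos(n'x) dx = ½∫_0^π [sin((n+n')x) + sin((n−n')x)] dx, which is 0 when n+n' is even and 2n/(n²−n'²) when n+n' is odd (it need not vanish on (0, π)).
  u² squared terms: (-1)²·∫sin(2x)² dx = 1·π/2 = π/2;  (5)²·∫cos(5x)² dx = 25·π/2 = 25*π/2.
  u² cross terms: 2·(-1)·(5)·∫sin(2x)·cos(5x) dx = -10·(-4/21) = 40/21.
  So ∫_0^π u² dx = π/2 + 25*π/2 + 40/21 = 40/21 + 13*π.
  (u')² squared terms: (-25)²·∫sin(5x)² dx = 625·π/2 = 625*π/2;  (-2)²·∫cos(2x)² dx = 4·π/2 = 2*π.
  (u')² cross terms: 2·(-25)·(-2)·∫sin(5x)·cos(2x) dx = 100·(10/21) = 1000/21.
  So ∫_0^π (u')² dx = 625*π/2 + 2*π + 1000/21 = 1000/21 + 629*π/2.
||u||_{H^1}^2 = (40/21 + 13*π) + (1000/21 + 629*π/2) = 1040/21 + 655*π/2.


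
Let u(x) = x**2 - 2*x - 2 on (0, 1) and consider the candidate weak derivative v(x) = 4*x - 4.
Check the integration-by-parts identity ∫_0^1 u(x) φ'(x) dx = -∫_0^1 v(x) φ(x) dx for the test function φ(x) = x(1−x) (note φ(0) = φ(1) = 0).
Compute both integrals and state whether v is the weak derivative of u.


LHS = 1/6, RHS = 1/3. No, v is not the weak derivative of u.

u(x) = x**2 - 2*x - 2, classical derivative u'(x) = 2*x - 2.
φ(x) = x(1−x), so φ'(x) = 1 - 2*x.
Note φ(0) = φ(1) = 0, so the boundary term u·φ vanishes.
LHS = ∫_0^1 u(x) φ'(x) dx = ∫_0^1 (-2*x^3 + 5*x^2 + 2*x - 2) dx. Term by term:
  ∫_0^1 -2*x^3 dx = -1/2;  ∫_0^1 5*x^2 dx = 5/3;  ∫_0^1 2*x dx = 1;
  ∫_0^1 -2 dx = -2.
Sum: -1/2 + 5/3 + 1 − 2 = 1/6.
So LHS = 1/6.
∫_0^1 v(x) φ(x) dx = ∫_0^1 (-4*x^3 + 8*x^2 - 4*x) dx. Term by term:
  ∫_0^1 -4*x^3 dx = -1;  ∫_0^1 8*x^2 dx = 8/3;  ∫_0^1 -4*x dx = -2.
Sum: -1 + 8/3 − 2 = -1/3.
So RHS = -∫_0^1 v(x) φ(x) dx = 1/3.
LHS − RHS = -1/6 ≠ 0, so the identity fails.
(For a valid weak derivative the identity must hold for EVERY test function, in particular this one. The failure shows v is NOT the weak derivative of u.)
Correct weak derivative would be u'(x) = 2*x - 2.


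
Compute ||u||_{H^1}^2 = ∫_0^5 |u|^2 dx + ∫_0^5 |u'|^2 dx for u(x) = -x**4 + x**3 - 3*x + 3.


||u||_{H^1}^2 = 66658355/252

The H^1 norm (squared) on an interval (0, L) is
  ||u||_{H^1}^2 = ∫_0^L u(x)^2 dx + ∫_0^L u'(x)^2 dx.
Compute u'(x) = -4*x**3 + 3*x**2 - 3.
Then u(x)^2 = x**8 - 2*x**7 + x**6 + 6*x**5 - 12*x**4 + 6*x**3 + 9*x**2 - 18*x + 9 and u'(x)^2 = 16*x**6 - 24*x**5 + 9*x**4 + 24*x**3 - 18*x**2 + 9.
Integrate each monomial from 0 to 5 using ∫_0^5 c·x^n dx = c·5^(n+1)/(n+1):
  ∫_0^5 u(x)^2 dx = ∫_0^5 (x^8 - 2*x^7 + x^6 + 6*x^5 - 12*x^4 + 6*x^3 + 9*x^2 - 18*x + 9) dx. Term by term:
    ∫_0^5 x^8 dx = 1953125/9;  ∫_0^5 -2*x^7 dx = -390625/4;  ∫_0^5 x^6 dx = 78125/7;
    ∫_0^5 6*x^5 dx = 15625;  ∫_0^5 -12*x^4 dx = -7500;  ∫_0^5 6*x^3 dx = 1875/2;
    ∫_0^5 9*x^2 dx = 375;  ∫_0^5 -18*x dx = -225;  ∫_0^5 9 dx = 45.
  Sum: 1953125/9 − 390625/4 + 78125/7 + 15625 − 7500 + 1875/2 + 375 − 225 + 45 = 35223515/252.
  ∫_0^5 u'(x)^2 dx = ∫_0^5 (16*x^6 - 24*x^5 + 9*x^4 + 24*x^3 - 18*x^2 + 9) dx. Term by term:
    ∫_0^5 16*x^6 dx = 1250000/7;  ∫_0^5 -24*x^5 dx = -62500;  ∫_0^5 9*x^4 dx = 5625;
    ∫_0^5 24*x^3 dx = 3750;  ∫_0^5 -18*x^2 dx = -750;  ∫_0^5 9 dx = 45.
  Sum: 1250000/7 − 62500 + 5625 + 3750 − 750 + 45 = 873190/7.
Adding: ||u||_{H^1}^2 = 35223515/252 + 873190/7 = 66658355/252.


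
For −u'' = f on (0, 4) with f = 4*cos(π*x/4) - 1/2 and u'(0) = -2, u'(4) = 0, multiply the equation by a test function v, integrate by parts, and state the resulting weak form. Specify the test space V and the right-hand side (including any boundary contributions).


V = H^1(0, 4) (v unrestricted at boundary; u is determined up to an additive constant); weak form: ∫_0^4 u'v' dx = ∫_0^4 (4*cos(π*x/4) - 1/2) v dx + 2·v(0) for all v ∈ V.

Multiply both sides by a test function v and integrate from 0 to 4:
  ∫_0^4 −u''(x) v(x) dx = ∫_0^4 f(x) v(x) dx.
Integrate the LHS by parts once:
  ∫_0^4 −u'' v dx = −[u'(x) v(x)]_0^4 + ∫_0^4 u'(x) v'(x) dx.
Thus ∫_0^4 u'(x) v'(x) dx = ∫_0^4 f(x) v(x) dx + [u'(x) v(x)]_0^4.
Choose V so that boundary terms are either known or forced to vanish.
u has inhomogeneous Neumann u'(0) = -2, u'(4) = 0. [u' v]_0^4 = (0)·v(4) − (-2)·v(0) = 2·v(0). Take V = H^1(0, 4); boundary term becomes part of RHS.
Weak formulation: find u (satisfying any essential BC) such that ∫_0^4 u'(x) v'(x) dx = ∫_0^4 f v dx + 2·v(0) for all v ∈ V (Neumann data are natural BCs: they enter the RHS as boundary terms).
Substituting f(x) = 4*cos(π*x/4) - 1/2, the right-hand side is ∫_0^4 (4*cos(π*x/4) - 1/2) v dx + 2·v(0).
Compatibility check (pure Neumann): taking v ≡ 1 ∈ V gives 0 = ∫_0^4 f dx + (0) − (-2), i.e. ∫_0^4 f dx must equal u'(0) − u'(4) = -2. Indeed ∫_0^4 (4*cos(π*x/4) - 1/2) dx = -2, so the data are compatible. The solution is then unique only up to an additive constant (fix it e.g. by requiring ∫_0^4 u dx = 0).


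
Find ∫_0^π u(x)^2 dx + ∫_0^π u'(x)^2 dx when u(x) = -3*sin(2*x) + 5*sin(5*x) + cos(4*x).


||u||_{H^1(0,π)}^2 = 1700/9 + 356*π

u'(x) = -4*sin(4*x) - 6*cos(2*x) + 25*cos(5*x).
Expand u² and (u')² and integrate term by term on (0, π), using: for integers n ≥ 1, ∫_0^π sin²(nx) dx = ∫_0^π cos²(nx) dx = π/2; for n ≠ n', ∫_0^π sin(nx)sin(n'x) dx = ∫_0^π cos(nx)cos(n'x) dx = 0; and by product-to-sum, ∫_0^π sin(nx)cos(n'x) dx = ½∫_0^π [sin((n+n')x) + sin((n−n')x)] dx, which is 0 when n+n' is even and 2n/(n²−n'²) when n+n' is odd (it need not vanish on (0, π)).
  u² squared terms: (-3)²·∫sin(2x)² dx = 9·π/2 = 9*π/2;  (5)²·∫sin(5x)² dx = 25·π/2 = 25*π/2;  (1)²·∫cos(4x)² dx = 1·π/2 = π/2.
  u² cross terms: 2·(-3)·(5)·∫sin(2x)·sin(5x) dx = -30·(0) = 0;  2·(-3)·(1)·∫sin(2x)·cos(4x) dx = -6·(0) = 0;  2·(5)·(1)·∫sin(5x)·cos(4x) dx = 10·(10/9) = 100/9.
  So ∫_0^π u² dx = 9*π/2 + 25*π/2 + π/2 + 0 + 0 + 100/9 = 100/9 + 35*π/2.
  (u')² squared terms: (-6)²·∫cos(2x)² dx = 36·π/2 = 18*π;  (-4)²·∫sin(4x)² dx = 16·π/2 = 8*π;  (25)²·∫cos(5x)² dx = 625·π/2 = 625*π/2.
  (u')² cross terms: 2·(-6)·(-4)·∫cos(2x)·sin(4x) dx = 48·(0) = 0;  2·(-6)·(25)·∫cos(2x)·cos(5x) dx = -300·(0) = 0;  2·(-4)·(25)·∫sin(4x)·cos(5x) dx = -200·(-8/9) = 1600/9.
  So ∫_0^π (u')² dx = 18*π + 8*π + 625*π/2 + 0 + 0 + 1600/9 = 1600/9 + 677*π/2.
||u||_{H^1}^2 = (100/9 + 35*π/2) + (1600/9 + 677*π/2) = 1700/9 + 356*π.


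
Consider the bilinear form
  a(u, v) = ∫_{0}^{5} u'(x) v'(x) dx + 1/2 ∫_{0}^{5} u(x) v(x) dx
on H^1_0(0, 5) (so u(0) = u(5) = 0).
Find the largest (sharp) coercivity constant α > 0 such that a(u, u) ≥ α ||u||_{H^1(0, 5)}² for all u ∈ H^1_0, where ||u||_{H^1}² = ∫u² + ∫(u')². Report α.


α = (π^2 + 25/2)/(π^2 + 25)

Coercivity of a(·,·) on H^1_0(0, 5) means a(u, u) ≥ α ||u||_{H^1}² for every u ∈ H^1_0.
The interval has length L = 5, and Poincaré/coercivity depend only on L. Here a(u, u) = ∫(u')² + (1/2)·∫u².
Here 0 < c = 1/2 < 1. The condition a(u,u) ≥ α||u||_{H^1}² reads (1−α)∫(u')² ≥ (α−c)∫u². Any admissible α is ≤ 1 (rapidly oscillating u have ∫u²/∫(u')² → 0), and α = 1 would force 0 ≥ (1−c)∫u², impossible since c < 1; so 1−α > 0. By the sharp Poincaré inequality on H^1_0 of an interval of length L, ∫(u')² ≥ (π/L)²∫u² with equality for the first sine mode sin(π(x−x₀)/L) (x₀ the left endpoint), so the inequality holds for all u iff (1−α)(π/L)² ≥ α − c, i.e. α ≤ ((π/L)² + c)/((π/L)² + 1) = (1 + c(L/π)²)/(1 + (L/π)²). With (π/L)² = π^2/25 and c = 1/2, the largest admissible constant is α = ((π/L)² + c)/((π/L)² + 1).
Simplifying, α = (π^2 + 25/2)/(π^2 + 25).


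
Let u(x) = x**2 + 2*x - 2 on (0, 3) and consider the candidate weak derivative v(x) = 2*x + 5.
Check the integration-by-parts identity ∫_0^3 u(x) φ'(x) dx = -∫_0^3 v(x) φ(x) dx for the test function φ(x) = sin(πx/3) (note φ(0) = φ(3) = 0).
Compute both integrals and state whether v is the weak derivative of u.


LHS = -30/π, RHS = -48/π. No, v is not the weak derivative of u.

u(x) = x**2 + 2*x - 2, classical derivative u'(x) = 2*x + 2.
φ(x) = sin(πx/3), so φ'(x) = π*cos(π*x/3)/3.
Note φ(0) = φ(3) = 0, so the boundary term u·φ vanishes.
LHS = ∫_0^3 u(x) φ'(x) dx = ∫_0^3 (π*x^2*cos(π*x/3)/3 + 2*π*x*cos(π*x/3)/3 - 2*π*cos(π*x/3)/3) dx. Term by term:
  ∫_0^3 -2*π*cos(π*x/3)/3 dx = 0;  ∫_0^3 π*x^2*cos(π*x/3)/3 dx = -18/π;  ∫_0^3 2*π*x*cos(π*x/3)/3 dx = -12/π.
Sum: 0 − 18/π − 12/π = -30/π.
So LHS = -30/π.
∫_0^3 v(x) φ(x) dx = ∫_0^3 (2*x*sin(π*x/3) + 5*sin(π*x/3)) dx. Term by term:
  ∫_0^3 5*sin(π*x/3) dx = 30/π;  ∫_0^3 2*x*sin(π*x/3) dx = 18/π.
Sum: 30/π + 18/π = 48/π.
So RHS = -∫_0^3 v(x) φ(x) dx = -48/π.
LHS − RHS = 18/π ≠ 0, so the identity fails.
(For a valid weak derivative the identity must hold for EVERY test function, in particular this one. The failure shows v is NOT the weak derivative of u.)
Correct weak derivative would be u'(x) = 2*x + 2.


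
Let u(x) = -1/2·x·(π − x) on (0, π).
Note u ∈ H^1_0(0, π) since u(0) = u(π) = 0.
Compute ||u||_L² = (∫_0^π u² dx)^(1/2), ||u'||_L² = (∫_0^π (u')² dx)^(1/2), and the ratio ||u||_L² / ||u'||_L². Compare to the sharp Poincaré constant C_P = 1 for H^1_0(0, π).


||u||_L² / ||u'||_L² = sqrt(10)*π/10 < C_P = 1.

u(x) = -1/2·x·(π − x), so u'(x) = x - π/2.
u(x) = -1/2·x·(π − x) vanishes at x = 0 and x = π, so u ∈ H^1_0(0, π). Differentiate via the product rule and integrate the resulting polynomials term by term.
  ∫_0^π u² dx = ∫_0^π (x^4/4 - π*x^3/2 + π^2*x^2/4) dx. Term by term:
    ∫_0^π x^4/4 dx = π^5/20;  ∫_0^π -π*x^3/2 dx = -π^5/8;  ∫_0^π π^2*x^2/4 dx = π^5/12.
  Sum: π^5/20 − π^5/8 + π^5/12 = π^5/120.
  ∫_0^π (u')² dx = ∫_0^π (x^2 - π*x + π^2/4) dx. Term by term:
    ∫_0^π x^2 dx = π^3/3;  ∫_0^π -π*x dx = -π^3/2;  ∫_0^π π^2/4 dx = π^3/4.
  Sum: π^3/3 − π^3/2 + π^3/4 = π^3/12.
∫_0^π u² dx = π^5/120, so ||u||_L² = sqrt(30)*π^(5/2)/60.
∫_0^π (u')² dx = π^3/12, so ||u'||_L² = sqrt(3)*π^(3/2)/6.
Ratio ||u||_L² / ||u'||_L² = sqrt(10)*π/10.
Sharp Poincaré constant on H^1_0(0, π) is C_P = L/π = 1, achieved by sin(x).
A polynomial bump cannot attain the sharp Poincaré constant (only the first sine eigenfunction does), so the ratio is strictly less than C_P, consistent with ||u||_L² ≤ C_P ||u'||_L².


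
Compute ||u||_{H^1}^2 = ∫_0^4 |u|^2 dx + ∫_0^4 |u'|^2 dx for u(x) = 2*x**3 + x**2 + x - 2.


||u||_{H^1}^2 = 767868/35

The H^1 norm (squared) on an interval (0, L) is
  ||u||_{H^1}^2 = ∫_0^L u(x)^2 dx + ∫_0^L u'(x)^2 dx.
Compute u'(x) = 6*x**2 + 2*x + 1.
Then u(x)^2 = 4*x**6 + 4*x**5 + 5*x**4 - 6*x**3 - 3*x**2 - 4*x + 4 and u'(x)^2 = 36*x**4 + 24*x**3 + 16*x**2 + 4*x + 1.
Integrate each monomial from 0 to 4 using ∫_0^4 c·x^n dx = c·4^(n+1)/(n+1):
  ∫_0^4 u(x)^2 dx = ∫_0^4 (4*x^6 + 4*x^5 + 5*x^4 - 6*x^3 - 3*x^2 - 4*x + 4) dx. Term by term:
    ∫_0^4 4*x^6 dx = 65536/7;  ∫_0^4 4*x^5 dx = 8192/3;  ∫_0^4 5*x^4 dx = 1024;
    ∫_0^4 -6*x^3 dx = -384;  ∫_0^4 -3*x^2 dx = -64;  ∫_0^4 -4*x dx = -32;
    ∫_0^4 4 dx = 16.
  Sum: 65536/7 + 8192/3 + 1024 − 384 − 64 − 32 + 16 = 265712/21.
  ∫_0^4 u'(x)^2 dx = ∫_0^4 (36*x^4 + 24*x^3 + 16*x^2 + 4*x + 1) dx. Term by term:
    ∫_0^4 36*x^4 dx = 36864/5;  ∫_0^4 24*x^3 dx = 1536;  ∫_0^4 16*x^2 dx = 1024/3;
    ∫_0^4 4*x dx = 32;  ∫_0^4 1 dx = 4.
  Sum: 36864/5 + 1536 + 1024/3 + 32 + 4 = 139292/15.
Adding: ||u||_{H^1}^2 = 265712/21 + 139292/15 = 767868/35.


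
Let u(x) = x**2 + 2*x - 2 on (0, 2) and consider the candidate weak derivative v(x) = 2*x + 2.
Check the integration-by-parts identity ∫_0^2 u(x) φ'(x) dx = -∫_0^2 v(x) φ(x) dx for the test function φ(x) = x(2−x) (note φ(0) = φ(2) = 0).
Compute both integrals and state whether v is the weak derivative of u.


LHS = -16/3, RHS = -16/3. Yes, v = u' weakly.

u(x) = x**2 + 2*x - 2, classical derivative u'(x) = 2*x + 2.
φ(x) = x(2−x), so φ'(x) = 2 - 2*x.
Note φ(0) = φ(2) = 0, so the boundary term u·φ vanishes.
LHS = ∫_0^2 u(x) φ'(x) dx = ∫_0^2 (-2*x^3 - 2*x^2 + 8*x - 4) dx. Term by term:
  ∫_0^2 -2*x^3 dx = -8;  ∫_0^2 -2*x^2 dx = -16/3;  ∫_0^2 8*x dx = 16;
  ∫_0^2 -4 dx = -8.
Sum: -8 − 16/3 + 16 − 8 = -16/3.
So LHS = -16/3.
∫_0^2 v(x) φ(x) dx = ∫_0^2 (-2*x^3 + 2*x^2 + 4*x) dx. Term by term:
  ∫_0^2 -2*x^3 dx = -8;  ∫_0^2 2*x^2 dx = 16/3;  ∫_0^2 4*x dx = 8.
Sum: -8 + 16/3 + 8 = 16/3.
So RHS = -∫_0^2 v(x) φ(x) dx = -16/3.
LHS = RHS, so the identity holds for this test φ.
Moreover u is smooth here and v(x) = u'(x) = 2*x + 2 pointwise, so the identity holds for every test function. Hence v is the weak derivative of u.


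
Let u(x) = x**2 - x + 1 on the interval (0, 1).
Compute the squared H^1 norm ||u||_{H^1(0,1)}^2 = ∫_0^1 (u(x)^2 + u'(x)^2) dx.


||u||_{H^1}^2 = 31/30

The H^1 norm (squared) on an interval (0, L) is
  ||u||_{H^1}^2 = ∫_0^L u(x)^2 dx + ∫_0^L u'(x)^2 dx.
Compute u'(x) = 2*x - 1.
Then u(x)^2 = x**4 - 2*x**3 + 3*x**2 - 2*x + 1 and u'(x)^2 = 4*x**2 - 4*x + 1.
Integrate each monomial from 0 to 1 using ∫_0^1 c·x^n dx = c·1^(n+1)/(n+1):
  ∫_0^1 u(x)^2 dx = ∫_0^1 (x^4 - 2*x^3 + 3*x^2 - 2*x + 1) dx. Term by term:
    ∫_0^1 x^4 dx = 1/5;  ∫_0^1 -2*x^3 dx = -1/2;  ∫_0^1 3*x^2 dx = 1;
    ∫_0^1 -2*x dx = -1;  ∫_0^1 1 dx = 1.
  Sum: 1/5 − 1/2 + 1 − 1 + 1 = 7/10.
  ∫_0^1 u'(x)^2 dx = ∫_0^1 (4*x^2 - 4*x + 1) dx. Term by term:
    ∫_0^1 4*x^2 dx = 4/3;  ∫_0^1 -4*x dx = -2;  ∫_0^1 1 dx = 1.
  Sum: 4/3 − 2 + 1 = 1/3.
Adding: ||u||_{H^1}^2 = 7/10 + 1/3 = 31/30.


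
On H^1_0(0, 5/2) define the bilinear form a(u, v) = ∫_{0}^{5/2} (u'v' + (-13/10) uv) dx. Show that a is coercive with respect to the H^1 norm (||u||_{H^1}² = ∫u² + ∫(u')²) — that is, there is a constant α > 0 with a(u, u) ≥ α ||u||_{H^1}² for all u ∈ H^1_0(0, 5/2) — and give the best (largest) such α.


α = (-65 + 8*π^2)/(2*(25 + 4*π^2))

Coercivity of a(·,·) on H^1_0(0, 5/2) means a(u, u) ≥ α ||u||_{H^1}² for every u ∈ H^1_0.
The interval has length L = 5/2, and Poincaré/coercivity depend only on L. Here a(u, u) = ∫(u')² + (-13/10)·∫u².
Here c = -13/10 < 0 with |c| < (π/L)² = 4*π^2/25, so coercivity still holds. The condition a(u,u) ≥ α||u||_{H^1}² reads (1−α)∫(u')² ≥ (α−c)∫u². Any admissible α is ≤ 1 (rapidly oscillating u have ∫u²/∫(u')² → 0), and α = 1 would force 0 ≥ (1−c)∫u², impossible since c < 1; so 1−α > 0. By the sharp Poincaré inequality on H^1_0 of an interval of length L, ∫(u')² ≥ (π/L)²∫u² with equality for the first sine mode sin(π(x−x₀)/L) (x₀ the left endpoint), so the inequality holds for all u iff (1−α)(π/L)² ≥ α − c, i.e. α ≤ ((π/L)² + c)/((π/L)² + 1) = (1 + c(L/π)²)/(1 + (L/π)²). (Direct route, valid since c ≤ 0: Poincaré gives c∫u² ≥ c(L/π)²∫(u')², so a(u,u) ≥ (1 + c(L/π)²)∫(u')², while ||u||_{H^1}² ≤ (1 + (L/π)²)∫(u')²; dividing yields the same α.) With (π/L)² = 4*π^2/25 and c = -13/10, the largest admissible constant is α = ((π/L)² + c)/((π/L)² + 1).
Simplifying, α = (-65 + 8*π^2)/(2*(25 + 4*π^2)).


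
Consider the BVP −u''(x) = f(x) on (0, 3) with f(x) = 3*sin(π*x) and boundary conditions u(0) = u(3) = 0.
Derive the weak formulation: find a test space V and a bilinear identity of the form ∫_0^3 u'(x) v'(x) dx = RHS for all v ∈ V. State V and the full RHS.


V = H^1_0(0, 3) (so v(0) = v(3) = 0); weak form: ∫_0^3 u'v' dx = ∫_0^3 (3*sin(π*x)) v dx for all v ∈ V.

Multiply both sides by a test function v and integrate from 0 to 3:
  ∫_0^3 −u''(x) v(x) dx = ∫_0^3 f(x) v(x) dx.
Integrate the LHS by parts once:
  ∫_0^3 −u'' v dx = −[u'(x) v(x)]_0^3 + ∫_0^3 u'(x) v'(x) dx.
Thus ∫_0^3 u'(x) v'(x) dx = ∫_0^3 f(x) v(x) dx + [u'(x) v(x)]_0^3.
Choose V so that boundary terms are either known or forced to vanish.
u is Dirichlet: u(0) = u(3) = 0. Let V = H^1_0(0, 3); then v(0) = v(3) = 0, and [u' v]_0^3 = 0.
Weak formulation: find u (satisfying any essential BC) such that ∫_0^3 u'(x) v'(x) dx = ∫_0^3 f v dx for all v ∈ V.
Substituting f(x) = 3*sin(π*x), the right-hand side is ∫_0^3 (3*sin(π*x)) v dx.


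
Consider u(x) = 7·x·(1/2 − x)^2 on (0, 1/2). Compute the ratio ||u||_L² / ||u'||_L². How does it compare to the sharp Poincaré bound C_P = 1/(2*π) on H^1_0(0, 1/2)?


||u||_L² / ||u'||_L² = sqrt(14)/28 < C_P = 1/(2*π).

u(x) = 7·x·(1/2 − x)^2, so u'(x) = 21*x^2 - 14*x + 7/4.
u(x) = 7·x·(1/2 − x)^2 vanishes at x = 0 and x = 1/2, so u ∈ H^1_0(0, 1/2). Differentiate via the product rule and integrate the resulting polynomials term by term.
  ∫_0^1/2 u² dx = ∫_0^1/2 (49*x^6 - 98*x^5 + 147*x^4/2 - 49*x^3/2 + 49*x^2/16) dx. Term by term:
    ∫_0^1/2 49*x^6 dx = 7/128;  ∫_0^1/2 -98*x^5 dx = -49/192;  ∫_0^1/2 147*x^4/2 dx = 147/320;
    ∫_0^1/2 -49*x^3/2 dx = -49/128;  ∫_0^1/2 49*x^2/16 dx = 49/384.
  Sum: 7/128 − 49/192 + 147/320 − 49/128 + 49/384 = 7/1920.
  ∫_0^1/2 (u')² dx = ∫_0^1/2 (441*x^4 - 588*x^3 + 539*x^2/2 - 49*x + 49/16) dx. Term by term:
    ∫_0^1/2 441*x^4 dx = 441/160;  ∫_0^1/2 -588*x^3 dx = -147/16;  ∫_0^1/2 539*x^2/2 dx = 539/48;
    ∫_0^1/2 -49*x dx = -49/8;  ∫_0^1/2 49/16 dx = 49/32.
  Sum: 441/160 − 147/16 + 539/48 − 49/8 + 49/32 = 49/240.
∫_0^1/2 u² dx = 7/1920, so ||u||_L² = sqrt(210)/240.
∫_0^1/2 (u')² dx = 49/240, so ||u'||_L² = 7*sqrt(15)/60.
Ratio ||u||_L² / ||u'||_L² = sqrt(14)/28.
Sharp Poincaré constant on H^1_0(0, 1/2) is C_P = L/π = 1/(2*π), achieved by sin(2*π·x).
A polynomial bump cannot attain the sharp Poincaré constant (only the first sine eigenfunction does), so the ratio is strictly less than C_P, consistent with ||u||_L² ≤ C_P ||u'||_L².


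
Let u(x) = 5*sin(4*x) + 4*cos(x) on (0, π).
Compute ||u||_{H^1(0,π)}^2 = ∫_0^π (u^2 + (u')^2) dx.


||u||_{H^1(0,π)}^2 = 128/3 + 457*π/2

u'(x) = -4*sin(x) + 20*cos(4*x).
Expand u² and (u')² and integrate term by term on (0, π), using: for integers n ≥ 1, ∫_0^π sin²(nx) dx = ∫_0^π cos²(nx) dx = π/2; for n ≠ n', ∫_0^π sin(nx)sin(n'x) dx = ∫_0^π cos(nx)cos(n'x) dx = 0; and by product-to-sum, ∫_0^π sin(nx)cos(n'x) dx = ½∫_0^π [sin((n+n')x) + sin((n−n')x)] dx, which is 0 when n+n' is even and 2n/(n²−n'²) when n+n' is odd (it need not vanish on (0, π)).
  u² squared terms: (4)²·∫cos(x)² dx = 16·π/2 = 8*π;  (5)²·∫sin(4x)² dx = 25·π/2 = 25*π/2.
  u² cross terms: 2·(4)·(5)·∫cos(x)·sin(4x) dx = 40·(8/15) = 64/3.
  So ∫_0^π u² dx = 8*π + 25*π/2 + 64/3 = 64/3 + 41*π/2.
  (u')² squared terms: (-4)²·∫sin(x)² dx = 16·π/2 = 8*π;  (20)²·∫cos(4x)² dx = 400·π/2 = 200*π.
  (u')² cross terms: 2·(-4)·(20)·∫sin(x)·cos(4x) dx = -160·(-2/15) = 64/3.
  So ∫_0^π (u')² dx = 8*π + 200*π + 64/3 = 64/3 + 208*π.
||u||_{H^1}^2 = (64/3 + 41*π/2) + (64/3 + 208*π) = 128/3 + 457*π/2.


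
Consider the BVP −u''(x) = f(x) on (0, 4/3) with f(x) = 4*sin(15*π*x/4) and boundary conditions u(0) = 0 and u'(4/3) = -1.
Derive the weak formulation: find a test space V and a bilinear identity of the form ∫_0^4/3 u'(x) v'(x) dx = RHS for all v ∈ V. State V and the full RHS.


V = {v ∈ H^1(0, 4/3) : v(0) = 0} (test functions vanish at x = 0 where u is specified); weak form: ∫_0^4/3 u'v' dx = ∫_0^4/3 (4*sin(15*π*x/4)) v dx − v(4/3) for all v ∈ V.

Multiply both sides by a test function v and integrate from 0 to 4/3:
  ∫_0^4/3 −u''(x) v(x) dx = ∫_0^4/3 f(x) v(x) dx.
Integrate the LHS by parts once:
  ∫_0^4/3 −u'' v dx = −[u'(x) v(x)]_0^4/3 + ∫_0^4/3 u'(x) v'(x) dx.
Thus ∫_0^4/3 u'(x) v'(x) dx = ∫_0^4/3 f(x) v(x) dx + [u'(x) v(x)]_0^4/3.
Choose V so that boundary terms are either known or forced to vanish.
Mixed BC: u(0) = 0 (Dirichlet) and u'(4/3) = -1 (Neumann). Define V = {v ∈ H^1(0, 4/3) : v(0) = 0}. Then [u' v]_0^4/3 = u'(4/3)·v(4/3) − u'(0)·0 = − v(4/3).
Weak formulation: find u (satisfying any essential BC) such that ∫_0^4/3 u'(x) v'(x) dx = ∫_0^4/3 f v dx − v(4/3) for all v ∈ V (Dirichlet at 0 absorbed into V; Neumann datum at x = 4/3 contributes the boundary term).
Substituting f(x) = 4*sin(15*π*x/4), the right-hand side is ∫_0^4/3 (4*sin(15*π*x/4)) v dx − v(4/3).


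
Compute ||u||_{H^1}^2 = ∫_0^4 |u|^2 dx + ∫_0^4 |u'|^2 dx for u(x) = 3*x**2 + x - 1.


||u||_{H^1}^2 = 44648/15

The H^1 norm (squared) on an interval (0, L) is
  ||u||_{H^1}^2 = ∫_0^L u(x)^2 dx + ∫_0^L u'(x)^2 dx.
Compute u'(x) = 6*x + 1.
Then u(x)^2 = 9*x**4 + 6*x**3 - 5*x**2 - 2*x + 1 and u'(x)^2 = 36*x**2 + 12*x + 1.
Integrate each monomial from 0 to 4 using ∫_0^4 c·x^n dx = c·4^(n+1)/(n+1):
  ∫_0^4 u(x)^2 dx = ∫_0^4 (9*x^4 + 6*x^3 - 5*x^2 - 2*x + 1) dx. Term by term:
    ∫_0^4 9*x^4 dx = 9216/5;  ∫_0^4 6*x^3 dx = 384;  ∫_0^4 -5*x^2 dx = -320/3;
    ∫_0^4 -2*x dx = -16;  ∫_0^4 1 dx = 4.
  Sum: 9216/5 + 384 − 320/3 − 16 + 4 = 31628/15.
  ∫_0^4 u'(x)^2 dx = ∫_0^4 (36*x^2 + 12*x + 1) dx. Term by term:
    ∫_0^4 36*x^2 dx = 768;  ∫_0^4 12*x dx = 96;  ∫_0^4 1 dx = 4.
  Sum: 768 + 96 + 4 = 868.
Adding: ||u||_{H^1}^2 = 31628/15 + 868 = 44648/15.


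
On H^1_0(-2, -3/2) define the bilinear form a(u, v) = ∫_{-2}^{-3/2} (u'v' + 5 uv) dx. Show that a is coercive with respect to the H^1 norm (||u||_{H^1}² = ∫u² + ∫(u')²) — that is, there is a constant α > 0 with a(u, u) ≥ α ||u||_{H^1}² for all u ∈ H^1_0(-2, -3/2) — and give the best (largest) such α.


α = 1

Coercivity of a(·,·) on H^1_0(-2, -3/2) means a(u, u) ≥ α ||u||_{H^1}² for every u ∈ H^1_0.
The interval has length L = 1/2, and Poincaré/coercivity depend only on L. Here a(u, u) = ∫(u')² + (5)·∫u².
Here c = 5 ≥ 1, so a(u,u) = ∫(u')² + c∫u² ≥ ∫(u')² + ∫u² = ||u||_{H^1}², i.e. α = 1 works. No larger α is possible: a(u,u) ≥ α||u||_{H^1}² means (1−α)∫(u')² ≥ (α−c)∫u², and for the modes u_n = sin(nπ(x−x₀)/L) (x₀ the left endpoint) one has ∫u_n²/∫(u_n')² = (L/(nπ))² → 0, so a(u_n,u_n)/||u_n||_{H^1}² → 1. Hence the optimal constant is α = 1.
Therefore α = 1.


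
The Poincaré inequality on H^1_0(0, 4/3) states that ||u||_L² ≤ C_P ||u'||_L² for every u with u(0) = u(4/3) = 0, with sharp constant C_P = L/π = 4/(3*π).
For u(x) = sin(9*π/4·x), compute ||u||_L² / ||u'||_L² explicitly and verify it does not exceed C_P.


||u||_L² / ||u'||_L² = 4/(9*π) < C_P = 4/(3*π).

u(x) = sin(9*π/4·x), so u'(x) = 9*π*cos(9*π*x/4)/4.
Writing u(x) = A·sin(kπx/L) with A = 1 and k = 3, use ∫_0^L sin²(kπx/L) dx = L/2 and ∫_0^L cos²(kπx/L) dx = L/2.
u² = 1·sin²(9*π/4·x) and (u')² = 81*π^2/16·cos²(9*π/4·x), and each of sin², cos² integrates to L/2 = 2/3 over (0, 4/3).
∫_0^4/3 u² dx = 2/3, so ||u||_L² = sqrt(6)/3.
∫_0^4/3 (u')² dx = 27*π^2/8, so ||u'||_L² = 3*sqrt(6)*π/4.
Ratio ||u||_L² / ||u'||_L² = 4/(9*π).
Sharp Poincaré constant on H^1_0(0, 4/3) is C_P = L/π = 4/(3*π), achieved by sin(3*π/4·x).
This is the k = 3 harmonic; the ratio L/(kπ) is strictly less than C_P = L/π, consistent with the sharp inequality ||u||_L² ≤ C_P ||u'||_L².


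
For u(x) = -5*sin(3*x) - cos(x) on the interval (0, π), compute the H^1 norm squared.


||u||_{H^1(0,π)}^2 = 126*π

u'(x) = sin(x) - 15*cos(3*x).
Expand u² and (u')² and integrate term by term on (0, π), using: for integers n ≥ 1, ∫_0^π sin²(nx) dx = ∫_0^π cos²(nx) dx = π/2; for n ≠ n', ∫_0^π sin(nx)sin(n'x) dx = ∫_0^π cos(nx)cos(n'x) dx = 0; and by product-to-sum, ∫_0^π sin(nx)cos(n'x) dx = ½∫_0^π [sin((n+n')x) + sin((n−n')x)] dx, which is 0 when n+n' is even and 2n/(n²−n'²) when n+n' is odd (it need not vanish on (0, π)).
  u² squared terms: (-1)²·∫cos(x)² dx = 1·π/2 = π/2;  (-5)²·∫sin(3x)² dx = 25·π/2 = 25*π/2.
  u² cross terms: 2·(-1)·(-5)·∫cos(x)·sin(3x) dx = 10·(0) = 0.
  So ∫_0^π u² dx = π/2 + 25*π/2 + 0 = 13*π.
  (u')² squared terms: (-15)²·∫cos(3x)² dx = 225·π/2 = 225*π/2;  (1)²·∫sin(x)² dx = 1·π/2 = π/2.
  (u')² cross terms: 2·(-15)·(1)·∫cos(3x)·sin(x) dx = -30·(0) = 0.
  So ∫_0^π (u')² dx = 225*π/2 + π/2 + 0 = 113*π.
||u||_{H^1}^2 = (13*π) + (113*π) = 126*π.


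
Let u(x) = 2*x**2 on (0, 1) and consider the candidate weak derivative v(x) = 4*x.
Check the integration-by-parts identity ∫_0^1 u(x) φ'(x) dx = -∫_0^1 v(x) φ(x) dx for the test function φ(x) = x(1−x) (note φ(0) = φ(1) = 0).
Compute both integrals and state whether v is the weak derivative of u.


LHS = -1/3, RHS = -1/3. Yes, v = u' weakly.

u(x) = 2*x**2, classical derivative u'(x) = 4*x.
φ(x) = x(1−x), so φ'(x) = 1 - 2*x.
Note φ(0) = φ(1) = 0, so the boundary term u·φ vanishes.
LHS = ∫_0^1 u(x) φ'(x) dx = ∫_0^1 (-4*x^3 + 2*x^2) dx. Term by term:
  ∫_0^1 -4*x^3 dx = -1;  ∫_0^1 2*x^2 dx = 2/3.
Sum: -1 + 2/3 = -1/3.
So LHS = -1/3.
∫_0^1 v(x) φ(x) dx = ∫_0^1 (-4*x^3 + 4*x^2) dx. Term by term:
  ∫_0^1 -4*x^3 dx = -1;  ∫_0^1 4*x^2 dx = 4/3.
Sum: -1 + 4/3 = 1/3.
So RHS = -∫_0^1 v(x) φ(x) dx = -1/3.
LHS = RHS, so the identity holds for this test φ.
Moreover u is smooth here and v(x) = u'(x) = 4*x pointwise, so the identity holds for every test function. Hence v is the weak derivative of u.


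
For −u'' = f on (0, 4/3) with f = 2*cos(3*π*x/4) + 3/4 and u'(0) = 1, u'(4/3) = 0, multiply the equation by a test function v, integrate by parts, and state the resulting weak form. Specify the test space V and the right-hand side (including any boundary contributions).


V = H^1(0, 4/3) (v unrestricted at boundary; u is determined up to an additive constant); weak form: ∫_0^4/3 u'v' dx = ∫_0^4/3 (2*cos(3*π*x/4) + 3/4) v dx − v(0) for all v ∈ V.

Multiply both sides by a test function v and integrate from 0 to 4/3:
  ∫_0^4/3 −u''(x) v(x) dx = ∫_0^4/3 f(x) v(x) dx.
Integrate the LHS by parts once:
  ∫_0^4/3 −u'' v dx = −[u'(x) v(x)]_0^4/3 + ∫_0^4/3 u'(x) v'(x) dx.
Thus ∫_0^4/3 u'(x) v'(x) dx = ∫_0^4/3 f(x) v(x) dx + [u'(x) v(x)]_0^4/3.
Choose V so that boundary terms are either known or forced to vanish.
u has inhomogeneous Neumann u'(0) = 1, u'(4/3) = 0. [u' v]_0^4/3 = (0)·v(4/3) − (1)·v(0) = − v(0). Take V = H^1(0, 4/3); boundary term becomes part of RHS.
Weak formulation: find u (satisfying any essential BC) such that ∫_0^4/3 u'(x) v'(x) dx = ∫_0^4/3 f v dx − v(0) for all v ∈ V (Neumann data are natural BCs: they enter the RHS as boundary terms).
Substituting f(x) = 2*cos(3*π*x/4) + 3/4, the right-hand side is ∫_0^4/3 (2*cos(3*π*x/4) + 3/4) v dx − v(0).
Compatibility check (pure Neumann): taking v ≡ 1 ∈ V gives 0 = ∫_0^4/3 f dx + (0) − (1), i.e. ∫_0^4/3 f dx must equal u'(0) − u'(4/3) = 1. Indeed ∫_0^4/3 (2*cos(3*π*x/4) + 3/4) dx = 1, so the data are compatible. The solution is then unique only up to an additive constant (fix it e.g. by requiring ∫_0^4/3 u dx = 0).


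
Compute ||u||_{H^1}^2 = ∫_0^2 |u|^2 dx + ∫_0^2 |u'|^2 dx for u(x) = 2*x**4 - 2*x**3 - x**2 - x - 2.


||u||_{H^1}^2 = 87646/315

The H^1 norm (squared) on an interval (0, L) is
  ||u||_{H^1}^2 = ∫_0^L u(x)^2 dx + ∫_0^L u'(x)^2 dx.
Compute u'(x) = 8*x**3 - 6*x**2 - 2*x - 1.
Then u(x)^2 = 4*x**8 - 8*x**7 - 3*x**4 + 10*x**3 + 5*x**2 + 4*x + 4 and u'(x)^2 = 64*x**6 - 96*x**5 + 4*x**4 + 8*x**3 + 16*x**2 + 4*x + 1.
Integrate each monomial from 0 to 2 using ∫_0^2 c·x^n dx = c·2^(n+1)/(n+1):
  ∫_0^2 u(x)^2 dx = ∫_0^2 (4*x^8 - 8*x^7 - 3*x^4 + 10*x^3 + 5*x^2 + 4*x + 4) dx. Term by term:
    ∫_0^2 4*x^8 dx = 2048/9;  ∫_0^2 -8*x^7 dx = -256;  ∫_0^2 -3*x^4 dx = -96/5;
    ∫_0^2 10*x^3 dx = 40;  ∫_0^2 5*x^2 dx = 40/3;  ∫_0^2 4*x dx = 8;
    ∫_0^2 4 dx = 8.
  Sum: 2048/9 − 256 − 96/5 + 40 + 40/3 + 8 + 8 = 976/45.
  ∫_0^2 u'(x)^2 dx = ∫_0^2 (64*x^6 - 96*x^5 + 4*x^4 + 8*x^3 + 16*x^2 + 4*x + 1) dx. Term by term:
    ∫_0^2 64*x^6 dx = 8192/7;  ∫_0^2 -96*x^5 dx = -1024;  ∫_0^2 4*x^4 dx = 128/5;
    ∫_0^2 8*x^3 dx = 32;  ∫_0^2 16*x^2 dx = 128/3;  ∫_0^2 4*x dx = 8;
    ∫_0^2 1 dx = 2.
  Sum: 8192/7 − 1024 + 128/5 + 32 + 128/3 + 8 + 2 = 26938/105.
Adding: ||u||_{H^1}^2 = 976/45 + 26938/105 = 87646/315.


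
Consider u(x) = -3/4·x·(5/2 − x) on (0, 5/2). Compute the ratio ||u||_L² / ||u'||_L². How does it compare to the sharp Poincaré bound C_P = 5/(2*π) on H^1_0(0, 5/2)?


||u||_L² / ||u'||_L² = sqrt(10)/4 < C_P = 5/(2*π).

u(x) = -3/4·x·(5/2 − x), so u'(x) = 3*x/2 - 15/8.
u(x) = -3/4·x·(5/2 − x) vanishes at x = 0 and x = 5/2, so u ∈ H^1_0(0, 5/2). Differentiate via the product rule and integrate the resulting polynomials term by term.
  ∫_0^5/2 u² dx = ∫_0^5/2 (9*x^4/16 - 45*x^3/16 + 225*x^2/64) dx. Term by term:
    ∫_0^5/2 9*x^4/16 dx = 5625/512;  ∫_0^5/2 -45*x^3/16 dx = -28125/1024;  ∫_0^5/2 225*x^2/64 dx = 9375/512.
  Sum: 5625/512 − 28125/1024 + 9375/512 = 1875/1024.
  ∫_0^5/2 (u')² dx = ∫_0^5/2 (9*x^2/4 - 45*x/8 + 225/64) dx. Term by term:
    ∫_0^5/2 9*x^2/4 dx = 375/32;  ∫_0^5/2 -45*x/8 dx = -1125/64;  ∫_0^5/2 225/64 dx = 1125/128.
  Sum: 375/32 − 1125/64 + 1125/128 = 375/128.
∫_0^5/2 u² dx = 1875/1024, so ||u||_L² = 25*sqrt(3)/32.
∫_0^5/2 (u')² dx = 375/128, so ||u'||_L² = 5*sqrt(30)/16.
Ratio ||u||_L² / ||u'||_L² = sqrt(10)/4.
Sharp Poincaré constant on H^1_0(0, 5/2) is C_P = L/π = 5/(2*π), achieved by sin(2*π/5·x).
A polynomial bump cannot attain the sharp Poincaré constant (only the first sine eigenfunction does), so the ratio is strictly less than C_P, consistent with ||u||_L² ≤ C_P ||u'||_L².


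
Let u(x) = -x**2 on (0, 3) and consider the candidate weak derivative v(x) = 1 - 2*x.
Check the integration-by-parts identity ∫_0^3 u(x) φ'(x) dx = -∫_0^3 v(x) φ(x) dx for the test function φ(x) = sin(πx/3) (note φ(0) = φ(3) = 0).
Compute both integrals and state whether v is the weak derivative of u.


LHS = 18/π, RHS = 12/π. No, v is not the weak derivative of u.

u(x) = -x**2, classical derivative u'(x) = -2*x.
φ(x) = sin(πx/3), so φ'(x) = π*cos(π*x/3)/3.
Note φ(0) = φ(3) = 0, so the boundary term u·φ vanishes.
LHS = ∫_0^3 u(x) φ'(x) dx = ∫_0^3 (-π*x^2*cos(π*x/3)/3) dx. Term by term:
  ∫_0^3 -π*x^2*cos(π*x/3)/3 dx = 18/π.
So LHS = 18/π.
∫_0^3 v(x) φ(x) dx = ∫_0^3 (-2*x*sin(π*x/3) + sin(π*x/3)) dx. Term by term:
  ∫_0^3 -2*x*sin(π*x/3) dx = -18/π;  ∫_0^3 sin(π*x/3) dx = 6/π.
Sum: -18/π + 6/π = -12/π.
So RHS = -∫_0^3 v(x) φ(x) dx = 12/π.
LHS − RHS = 6/π ≠ 0, so the identity fails.
(For a valid weak derivative the identity must hold for EVERY test function, in particular this one. The failure shows v is NOT the weak derivative of u.)
Correct weak derivative would be u'(x) = -2*x.


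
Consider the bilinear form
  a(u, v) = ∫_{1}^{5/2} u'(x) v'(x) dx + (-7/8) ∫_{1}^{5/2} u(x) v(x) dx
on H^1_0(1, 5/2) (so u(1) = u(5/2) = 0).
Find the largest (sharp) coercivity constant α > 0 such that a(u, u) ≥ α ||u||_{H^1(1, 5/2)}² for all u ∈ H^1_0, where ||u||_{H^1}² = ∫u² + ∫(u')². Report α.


α = (-63 + 32*π^2)/(8*(9 + 4*π^2))

Coercivity of a(·,·) on H^1_0(1, 5/2) means a(u, u) ≥ α ||u||_{H^1}² for every u ∈ H^1_0.
The interval has length L = 3/2, and Poincaré/coercivity depend only on L. Here a(u, u) = ∫(u')² + (-7/8)·∫u².
Here c = -7/8 < 0 with |c| < (π/L)² = 4*π^2/9, so coercivity still holds. The condition a(u,u) ≥ α||u||_{H^1}² reads (1−α)∫(u')² ≥ (α−c)∫u². Any admissible α is ≤ 1 (rapidly oscillating u have ∫u²/∫(u')² → 0), and α = 1 would force 0 ≥ (1−c)∫u², impossible since c < 1; so 1−α > 0. By the sharp Poincaré inequality on H^1_0 of an interval of length L, ∫(u')² ≥ (π/L)²∫u² with equality for the first sine mode sin(π(x−x₀)/L) (x₀ the left endpoint), so the inequality holds for all u iff (1−α)(π/L)² ≥ α − c, i.e. α ≤ ((π/L)² + c)/((π/L)² + 1) = (1 + c(L/π)²)/(1 + (L/π)²). (Direct route, valid since c ≤ 0: Poincaré gives c∫u² ≥ c(L/π)²∫(u')², so a(u,u) ≥ (1 + c(L/π)²)∫(u')², while ||u||_{H^1}² ≤ (1 + (L/π)²)∫(u')²; dividing yields the same α.) With (π/L)² = 4*π^2/9 and c = -7/8, the largest admissible constant is α = ((π/L)² + c)/((π/L)² + 1).
Simplifying, α = (-63 + 32*π^2)/(8*(9 + 4*π^2)).


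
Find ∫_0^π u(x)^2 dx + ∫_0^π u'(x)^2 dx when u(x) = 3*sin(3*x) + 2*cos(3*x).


||u||_{H^1(0,π)}^2 = 65*π

u'(x) = -6*sin(3*x) + 9*cos(3*x).
Expand u² and (u')² and integrate term by term on (0, π), using: for integers n ≥ 1, ∫_0^π sin²(nx) dx = ∫_0^π cos²(nx) dx = π/2; for n ≠ n', ∫_0^π sin(nx)sin(n'x) dx = ∫_0^π cos(nx)cos(n'x) dx = 0; and by product-to-sum, ∫_0^π sin(nx)cos(n'x) dx = ½∫_0^π [sin((n+n')x) + sin((n−n')x)] dx, which is 0 when n+n' is even and 2n/(n²−n'²) when n+n' is odd (it need not vanish on (0, π)).
  u² squared terms: (2)²·∫cos(3x)² dx = 4·π/2 = 2*π;  (3)²·∫sin(3x)² dx = 9·π/2 = 9*π/2.
  u² cross terms: 2·(2)·(3)·∫cos(3x)·sin(3x) dx = 12·(0) = 0.
  So ∫_0^π u² dx = 2*π + 9*π/2 + 0 = 13*π/2.
  (u')² squared terms: (-6)²·∫sin(3x)² dx = 36·π/2 = 18*π;  (9)²·∫cos(3x)² dx = 81·π/2 = 81*π/2.
  (u')² cross terms: 2·(-6)·(9)·∫sin(3x)·cos(3x) dx = -108·(0) = 0.
  So ∫_0^π (u')² dx = 18*π + 81*π/2 + 0 = 117*π/2.
||u||_{H^1}^2 = (13*π/2) + (117*π/2) = 65*π.


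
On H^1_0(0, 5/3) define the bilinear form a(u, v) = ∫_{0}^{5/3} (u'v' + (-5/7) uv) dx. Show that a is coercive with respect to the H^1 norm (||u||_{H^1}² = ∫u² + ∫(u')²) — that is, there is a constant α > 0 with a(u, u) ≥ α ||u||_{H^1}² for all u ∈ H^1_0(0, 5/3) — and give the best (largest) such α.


α = (-125 + 63*π^2)/(7*(25 + 9*π^2))

Coercivity of a(·,·) on H^1_0(0, 5/3) means a(u, u) ≥ α ||u||_{H^1}² for every u ∈ H^1_0.
The interval has length L = 5/3, and Poincaré/coercivity depend only on L. Here a(u, u) = ∫(u')² + (-5/7)·∫u².
Here c = -5/7 < 0 with |c| < (π/L)² = 9*π^2/25, so coercivity still holds. The condition a(u,u) ≥ α||u||_{H^1}² reads (1−α)∫(u')² ≥ (α−c)∫u². Any admissible α is ≤ 1 (rapidly oscillating u have ∫u²/∫(u')² → 0), and α = 1 would force 0 ≥ (1−c)∫u², impossible since c < 1; so 1−α > 0. By the sharp Poincaré inequality on H^1_0 of an interval of length L, ∫(u')² ≥ (π/L)²∫u² with equality for the first sine mode sin(π(x−x₀)/L) (x₀ the left endpoint), so the inequality holds for all u iff (1−α)(π/L)² ≥ α − c, i.e. α ≤ ((π/L)² + c)/((π/L)² + 1) = (1 + c(L/π)²)/(1 + (L/π)²). (Direct route, valid since c ≤ 0: Poincaré gives c∫u² ≥ c(L/π)²∫(u')², so a(u,u) ≥ (1 + c(L/π)²)∫(u')², while ||u||_{H^1}² ≤ (1 + (L/π)²)∫(u')²; dividing yields the same α.) With (π/L)² = 9*π^2/25 and c = -5/7, the largest admissible constant is α = ((π/L)² + c)/((π/L)² + 1).
Simplifying, α = (-125 + 63*π^2)/(7*(25 + 9*π^2)).


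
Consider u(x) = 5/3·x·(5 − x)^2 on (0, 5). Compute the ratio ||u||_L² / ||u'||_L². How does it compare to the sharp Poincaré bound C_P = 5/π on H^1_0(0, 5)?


||u||_L² / ||u'||_L² = 5*sqrt(14)/14 < C_P = 5/π.

u(x) = 5/3·x·(5 − x)^2, so u'(x) = 5*x^2 - 100*x/3 + 125/3.
u(x) = 5/3·x·(5 − x)^2 vanishes at x = 0 and x = 5, so u ∈ H^1_0(0, 5). Differentiate via the product rule and integrate the resulting polynomials term by term.
  ∫_0^5 u² dx = ∫_0^5 (25*x^6/9 - 500*x^5/9 + 1250*x^4/3 - 12500*x^3/9 + 15625*x^2/9) dx. Term by term:
    ∫_0^5 25*x^6/9 dx = 1953125/63;  ∫_0^5 -500*x^5/9 dx = -3906250/27;  ∫_0^5 1250*x^4/3 dx = 781250/3;
    ∫_0^5 -12500*x^3/9 dx = -1953125/9;  ∫_0^5 15625*x^2/9 dx = 1953125/27.
  Sum: 1953125/63 − 3906250/27 + 781250/3 − 1953125/9 + 1953125/27 = 390625/189.
  ∫_0^5 (u')² dx = ∫_0^5 (25*x^4 - 1000*x^3/3 + 13750*x^2/9 - 25000*x/9 + 15625/9) dx. Term by term:
    ∫_0^5 25*x^4 dx = 15625;  ∫_0^5 -1000*x^3/3 dx = -156250/3;  ∫_0^5 13750*x^2/9 dx = 1718750/27;
    ∫_0^5 -25000*x/9 dx = -312500/9;  ∫_0^5 15625/9 dx = 78125/9.
  Sum: 15625 − 156250/3 + 1718750/27 − 312500/9 + 78125/9 = 31250/27.
∫_0^5 u² dx = 390625/189, so ||u||_L² = 625*sqrt(21)/63.
∫_0^5 (u')² dx = 31250/27, so ||u'||_L² = 125*sqrt(6)/9.
Ratio ||u||_L² / ||u'||_L² = 5*sqrt(14)/14.
Sharp Poincaré constant on H^1_0(0, 5) is C_P = L/π = 5/π, achieved by sin(π/5·x).
A polynomial bump cannot attain the sharp Poincaré constant (only the first sine eigenfunction does), so the ratio is strictly less than C_P, consistent with ||u||_L² ≤ C_P ||u'||_L².
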